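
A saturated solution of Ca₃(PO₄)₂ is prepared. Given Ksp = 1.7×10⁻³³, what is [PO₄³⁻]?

Ca₃(PO₄)₂(s) ⇌ 3 Ca²⁺(aq) + 2 PO₄³⁻(aq)
For each mole of Ca₃(PO₄)₂ that dissolves per liter, [Ca²⁺] = 3s and [PO₄³⁻] = 2s; let s denote this solubility.
Ksp = [Ca²⁺]^3[PO₄³⁻]^2 = (3s)^3 · (2s)^2 = 108s^5 = 1.7×10⁻³³
s = 1.1×10⁻⁷ M
[PO₄³⁻] = 2s = 2.2×10⁻⁷ M

2.2×10⁻⁷ M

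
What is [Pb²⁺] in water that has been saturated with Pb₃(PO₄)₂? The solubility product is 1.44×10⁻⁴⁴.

2.00×10⁻⁹ M

Pb₃(PO₄)₂(s) ⇌ 3 Pb²⁺(aq) + 2 PO₄³⁻(aq)
For each mole of Pb₃(PO₄)₂ that dissolves per liter, [Pb²⁺] = 3s and [PO₄³⁻] = 2s; let s denote this solubility.
Ksp = [Pb²⁺]^3[PO₄³⁻]^2 = (3s)^3 · (2s)^2 = 108s^5 = 1.44×10⁻⁴⁴
s = 6.68×10⁻¹⁰ M
[Pb²⁺] = 3s = 2.00×10⁻⁹ M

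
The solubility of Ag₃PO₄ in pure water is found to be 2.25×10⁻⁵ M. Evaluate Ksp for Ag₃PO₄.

Ksp = 6.92×10⁻¹⁸

Ag₃PO₄(s) ⇌ 3 Ag⁺(aq) + PO₄³⁻(aq)
For each mole of Ag₃PO₄ that dissolves per liter, [Ag⁺] = 3s and [PO₄³⁻] = s; let s denote this solubility.
Ksp = [Ag⁺]^3[PO₄³⁻] = (3s)^3 · s = 27s^4
Ksp = 27 × (2.25×10⁻⁵)^4 = 6.92×10⁻¹⁸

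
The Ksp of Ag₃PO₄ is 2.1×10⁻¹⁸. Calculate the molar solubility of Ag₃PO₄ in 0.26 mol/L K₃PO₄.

6.7×10⁻⁷ M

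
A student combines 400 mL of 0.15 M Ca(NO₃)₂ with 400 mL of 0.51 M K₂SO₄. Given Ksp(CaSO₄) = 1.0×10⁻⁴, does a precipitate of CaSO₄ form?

Total volume after mixing = 400 + 400 = 800 mL.
[Ca²⁺] = (0.15)(400)/800 = 7.5×10⁻² M
[SO₄²⁻] = (0.51)(400)/800 = 0.26 M
Q = [Ca²⁺][SO₄²⁻] = 1.9×10⁻²
Q = 1.9×10⁻² > Ksp = 1.0×10⁻⁴, so the solution is supersaturated and CaSO₄ precipitates.

Yes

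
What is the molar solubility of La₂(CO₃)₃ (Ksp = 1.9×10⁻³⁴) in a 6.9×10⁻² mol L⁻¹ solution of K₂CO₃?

3.8×10⁻¹⁶ M

La₂(CO₃)₃(s) ⇌ 2 La³⁺(aq) + 3 CO₃²⁻(aq)
CO₃²⁻ is already present at 6.9×10⁻² mol L⁻¹. If s mol/L of La₂(CO₃)₃ dissolves, [La³⁺] = 2s while [CO₃²⁻] ≈ 6.9×10⁻² mol L⁻¹.
Ksp = [La³⁺]^2[CO₃²⁻]^3 = (2s)^2(6.9×10⁻²)^3
(2s)^2 = 1.9×10⁻³⁴ / (6.9×10⁻²)^3 = 5.8×10⁻³¹
s = 3.8×10⁻¹⁶ mol L⁻¹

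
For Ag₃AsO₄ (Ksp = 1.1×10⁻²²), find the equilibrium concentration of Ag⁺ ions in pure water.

4.3×10⁻⁶ M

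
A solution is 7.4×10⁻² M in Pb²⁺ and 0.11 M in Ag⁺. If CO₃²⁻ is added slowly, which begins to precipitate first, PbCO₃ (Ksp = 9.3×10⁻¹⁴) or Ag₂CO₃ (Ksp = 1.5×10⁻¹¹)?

PbCO₃

The threshold for precipitation is Q = Ksp.
For PbCO₃: [CO₃²⁻] = (Ksp/[Pb²⁺]) = 1.3×10⁻¹² M
For Ag₂CO₃: [CO₃²⁻] = (Ksp/[Ag⁺]^2) = 1.2×10⁻⁹ M
Since PbCO₃ needs less CO₃²⁻ to reach saturation, it precipitates first.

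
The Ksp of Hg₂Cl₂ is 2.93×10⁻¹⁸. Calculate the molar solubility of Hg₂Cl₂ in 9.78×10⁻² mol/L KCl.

3.06×10⁻¹⁶ M

Hg₂Cl₂(s) ⇌ Hg₂²⁺(aq) + 2 Cl⁻(aq)
With Cl⁻ already at 9.78×10⁻² mol/L and s small, take [Cl⁻] ≈ 9.78×10⁻² mol/L and [Hg₂²⁺] = s.
Ksp = [Hg₂²⁺][Cl⁻]^2 = s(9.78×10⁻²)^2
s = 2.93×10⁻¹⁸ / (9.78×10⁻²)^2 = 3.06×10⁻¹⁶
s = 3.06×10⁻¹⁶ mol/L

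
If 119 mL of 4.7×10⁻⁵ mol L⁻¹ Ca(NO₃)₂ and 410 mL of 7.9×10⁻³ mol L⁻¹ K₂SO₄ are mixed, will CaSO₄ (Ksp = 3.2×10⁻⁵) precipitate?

The combined volume is 529 mL.
[Ca²⁺] = (4.7×10⁻⁵)(119)/529 = 1.1×10⁻⁵ mol L⁻¹
[SO₄²⁻] = (7.9×10⁻³)(410)/529 = 6.1×10⁻³ mol L⁻¹
Q = [Ca²⁺][SO₄²⁻] = 6.5×10⁻⁸
Q < Ksp (6.5×10⁻⁸ vs 3.2×10⁻⁵); the solution remains unsaturated and no precipitate forms.

No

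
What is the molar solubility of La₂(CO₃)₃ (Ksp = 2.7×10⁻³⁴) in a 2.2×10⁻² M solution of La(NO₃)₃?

La₂(CO₃)₃(s) ⇌ 2 La³⁺(aq) + 3 CO₃²⁻(aq)
The solution already contains La³⁺ at 2.2×10⁻² M. Let s be the molar solubility of La₂(CO₃)₃.
[La³⁺] ≈ 2.2×10⁻² M (common ion dominates); [CO₃²⁻] = 3s.
Ksp = [La³⁺]^2[CO₃²⁻]^3 = (2.2×10⁻²)^2(3s)^3
(3s)^3 = 2.7×10⁻³⁴ / (2.2×10⁻²)^2 = 5.6×10⁻³¹
s = 2.7×10⁻¹¹ M

2.7×10⁻¹¹ M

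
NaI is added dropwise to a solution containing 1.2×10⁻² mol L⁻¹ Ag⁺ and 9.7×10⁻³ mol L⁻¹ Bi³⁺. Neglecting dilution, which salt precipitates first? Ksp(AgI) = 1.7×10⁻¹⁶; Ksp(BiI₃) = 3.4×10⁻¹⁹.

AgI

A salt starts to precipitate once the ion product Q reaches its Ksp.
For AgI: [I⁻] = (Ksp/[Ag⁺]) = 1.4×10⁻¹⁴ mol L⁻¹
For BiI₃: [I⁻] = (Ksp/[Bi³⁺])^(1/3) = 3.3×10⁻⁶ mol L⁻¹
The smaller threshold [I⁻] is reached first, so AgI precipitates first.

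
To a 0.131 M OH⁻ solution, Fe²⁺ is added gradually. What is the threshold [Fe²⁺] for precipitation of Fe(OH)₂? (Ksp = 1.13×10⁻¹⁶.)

A salt starts to precipitate once the ion product Q reaches its Ksp.
Fe(OH)₂(s) ⇌ Fe²⁺(aq) + 2 OH⁻(aq)
Ksp = [Fe²⁺][OH⁻]^2 = [Fe²⁺](0.131)^2
[Fe²⁺] = 1.13×10⁻¹⁶ / (0.131)^2 = 6.58×10⁻¹⁵
[Fe²⁺] = 6.58×10⁻¹⁵ M

6.58×10⁻¹⁵ M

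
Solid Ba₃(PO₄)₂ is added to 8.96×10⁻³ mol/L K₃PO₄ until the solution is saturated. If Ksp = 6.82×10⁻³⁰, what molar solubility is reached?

Ba₃(PO₄)₂(s) ⇌ 3 Ba²⁺(aq) + 2 PO₄³⁻(aq)
PO₄³⁻ is already present at 8.96×10⁻³ mol/L. If s mol/L of Ba₃(PO₄)₂ dissolves, [Ba²⁺] = 3s while [PO₄³⁻] ≈ 8.96×10⁻³ mol/L.
Ksp = [Ba²⁺]^3[PO₄³⁻]^2 = (3s)^3(8.96×10⁻³)^2
(3s)^3 = 6.82×10⁻³⁰ / (8.96×10⁻³)^2 = 8.50×10⁻²⁶
s = 1.47×10⁻⁹ mol/L

1.47×10⁻⁹ M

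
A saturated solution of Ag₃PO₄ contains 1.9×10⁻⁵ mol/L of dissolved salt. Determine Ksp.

Ksp = 3.5×10⁻¹⁸

Ag₃PO₄(s) ⇌ 3 Ag⁺(aq) + PO₄³⁻(aq)
With molar solubility s: [Ag⁺] = 3s, [PO₄³⁻] = s.
Ksp = [Ag⁺]^3[PO₄³⁻] = (3s)^3 · s = 27s^4
Ksp = 27 × (1.9×10⁻⁵)^4 = 3.5×10⁻¹⁸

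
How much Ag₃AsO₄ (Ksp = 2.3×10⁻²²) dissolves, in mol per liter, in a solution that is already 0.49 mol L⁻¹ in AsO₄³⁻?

2.6×10⁻⁸ M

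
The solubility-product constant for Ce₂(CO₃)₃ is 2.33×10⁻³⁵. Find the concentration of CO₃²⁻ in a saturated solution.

Ce₂(CO₃)₃(s) ⇌ 2 Ce³⁺(aq) + 3 CO₃²⁻(aq)
If s mol/L of Ce₂(CO₃)₃ dissolves, [Ce³⁺] = 2s and [CO₃²⁻] = 3s.
Ksp = [Ce³⁺]^2[CO₃²⁻]^3 = (2s)^2 · (3s)^3 = 108s^5 = 2.33×10⁻³⁵
s = 4.64×10⁻⁸ M
[CO₃²⁻] = 3s = 1.39×10⁻⁷ M

1.39×10⁻⁷ M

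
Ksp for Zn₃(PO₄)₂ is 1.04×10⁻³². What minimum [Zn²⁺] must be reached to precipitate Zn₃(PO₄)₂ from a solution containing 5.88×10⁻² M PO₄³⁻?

1.44×10⁻¹⁰ M

Precipitation begins when Q = Ksp.
Zn₃(PO₄)₂(s) ⇌ 3 Zn²⁺(aq) + 2 PO₄³⁻(aq)
Ksp = [Zn²⁺]^3[PO₄³⁻]^2 = [Zn²⁺]^3(5.88×10⁻²)^2
[Zn²⁺]^3 = 1.04×10⁻³² / (5.88×10⁻²)^2 = 3.01×10⁻³⁰
[Zn²⁺] = 1.44×10⁻¹⁰ M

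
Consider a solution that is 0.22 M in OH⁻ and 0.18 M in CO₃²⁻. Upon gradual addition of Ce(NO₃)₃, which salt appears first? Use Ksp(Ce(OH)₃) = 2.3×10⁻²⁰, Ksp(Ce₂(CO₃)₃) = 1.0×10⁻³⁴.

Precipitation of each salt begins when its ion product equals Ksp.
For Ce(OH)₃: [Ce³⁺] = (Ksp/[OH⁻]^3) = 2.2×10⁻¹⁸ M
For Ce₂(CO₃)₃: [Ce³⁺] = (Ksp/[CO₃²⁻]^3)^(1/2) = 1.3×10⁻¹⁶ M
Since Ce(OH)₃ needs less Ce³⁺ to reach saturation, it precipitates first.

Ce(OH)₃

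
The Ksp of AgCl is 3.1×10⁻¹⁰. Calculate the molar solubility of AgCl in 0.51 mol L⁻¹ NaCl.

AgCl(s) ⇌ Ag⁺(aq) + Cl⁻(aq)
Let s be the solubility of AgCl here. The common ion gives [Cl⁻] ≈ 0.51 mol L⁻¹, and [Ag⁺] = s.
Ksp = [Ag⁺][Cl⁻] = s(0.51)
s = 3.1×10⁻¹⁰ / (0.51) = 6.1×10⁻¹⁰
s = 6.1×10⁻¹⁰ mol L⁻¹

6.1×10⁻¹⁰ M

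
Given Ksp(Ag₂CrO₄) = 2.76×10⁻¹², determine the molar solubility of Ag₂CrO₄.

8.84×10⁻⁵ M

Ag₂CrO₄(s) ⇌ 2 Ag⁺(aq) + CrO₄²⁻(aq)
Call the molar solubility s, so that [Ag⁺] = 2s and [CrO₄²⁻] = s.
Ksp = [Ag⁺]^2[CrO₄²⁻] = (2s)^2 · s = 4s^3
4s^3 = 2.76×10⁻¹²  ⇒  s^3 = 6.90×10⁻¹³
s = (6.90×10⁻¹³)^(1/3) = 8.84×10⁻⁵ M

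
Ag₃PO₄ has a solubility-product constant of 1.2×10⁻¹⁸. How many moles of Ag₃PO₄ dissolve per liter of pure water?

1.5×10⁻⁵ M

Ag₃PO₄(s) ⇌ 3 Ag⁺(aq) + PO₄³⁻(aq)
Let s be the molar solubility. Then [Ag⁺] = 3s and [PO₄³⁻] = s.
Ksp = [Ag⁺]^3[PO₄³⁻] = (3s)^3 · s = 27s^4
27s^4 = 1.2×10⁻¹⁸  ⇒  s^4 = 4.4×10⁻²⁰
s = (4.4×10⁻²⁰)^(1/4) = 1.5×10⁻⁵ mol/L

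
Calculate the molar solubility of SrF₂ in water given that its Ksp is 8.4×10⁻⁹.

SrF₂(s) ⇌ Sr²⁺(aq) + 2 F⁻(aq)
For each mole of SrF₂ that dissolves per liter, [Sr²⁺] = s and [F⁻] = 2s; let s denote this solubility.
Ksp = [Sr²⁺][F⁻]^2 = s · (2s)^2 = 4s^3
4s^3 = 8.4×10⁻⁹  ⇒  s^3 = 2.1×10⁻⁹
s = (2.1×10⁻⁹)^(1/3) = 1.3×10⁻³ M

1.3×10⁻³ M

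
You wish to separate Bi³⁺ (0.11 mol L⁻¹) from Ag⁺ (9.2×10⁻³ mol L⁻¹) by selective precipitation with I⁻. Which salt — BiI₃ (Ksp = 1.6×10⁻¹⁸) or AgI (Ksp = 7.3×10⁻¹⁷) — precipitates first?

AgI

Precipitation of each salt begins when its ion product equals Ksp.
For BiI₃: [I⁻] = (Ksp/[Bi³⁺])^(1/3) = 2.4×10⁻⁶ mol L⁻¹
For AgI: [I⁻] = (Ksp/[Ag⁺]) = 7.9×10⁻¹⁵ mol L⁻¹
AgI requires the lower [I⁻], so it precipitates first.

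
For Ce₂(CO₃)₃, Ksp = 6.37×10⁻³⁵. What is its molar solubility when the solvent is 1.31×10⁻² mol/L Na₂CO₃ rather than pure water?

2.66×10⁻¹⁵ M

Ce₂(CO₃)₃(s) ⇌ 2 Ce³⁺(aq) + 3 CO₃²⁻(aq)
Let s be the solubility of Ce₂(CO₃)₃ here. The common ion gives [CO₃²⁻] ≈ 1.31×10⁻² mol/L, and [Ce³⁺] = 2s.
Ksp = [Ce³⁺]^2[CO₃²⁻]^3 = (2s)^2(1.31×10⁻²)^3
(2s)^2 = 6.37×10⁻³⁵ / (1.31×10⁻²)^3 = 2.83×10⁻²⁹
s = 2.66×10⁻¹⁵ mol/L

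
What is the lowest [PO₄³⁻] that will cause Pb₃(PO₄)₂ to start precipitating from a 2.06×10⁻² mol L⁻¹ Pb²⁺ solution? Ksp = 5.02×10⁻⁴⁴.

Precipitation of each salt begins when its ion product equals Ksp.
Pb₃(PO₄)₂(s) ⇌ 3 Pb²⁺(aq) + 2 PO₄³⁻(aq)
Ksp = [Pb²⁺]^3[PO₄³⁻]^2 = [PO₄³⁻]^2(2.06×10⁻²)^3
[PO₄³⁻]^2 = 5.02×10⁻⁴⁴ / (2.06×10⁻²)^3 = 5.74×10⁻³⁹
[PO₄³⁻] = 7.58×10⁻²⁰ mol L⁻¹

7.58×10⁻²⁰ M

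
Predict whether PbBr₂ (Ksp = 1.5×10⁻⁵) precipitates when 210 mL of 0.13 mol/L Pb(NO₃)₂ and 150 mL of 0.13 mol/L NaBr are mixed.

After mixing, V = 210 mL + 150 mL = 360 mL.
[Pb²⁺] = (0.13)(210)/360 = 7.6×10⁻² mol/L
[Br⁻] = (0.13)(150)/360 = 5.4×10⁻² mol/L
Q = [Pb²⁺][Br⁻]^2 = 2.2×10⁻⁴
Because Q > Ksp (2.2×10⁻⁴ vs 1.5×10⁻⁵), a precipitate of PbBr₂ forms.

Yes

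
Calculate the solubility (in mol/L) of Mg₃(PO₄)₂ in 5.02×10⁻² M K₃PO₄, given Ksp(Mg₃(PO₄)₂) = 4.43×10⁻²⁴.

Mg₃(PO₄)₂(s) ⇌ 3 Mg²⁺(aq) + 2 PO₄³⁻(aq)
Let s be the solubility of Mg₃(PO₄)₂ here. The common ion gives [PO₄³⁻] ≈ 5.02×10⁻² M, and [Mg²⁺] = 3s.
Ksp = [Mg²⁺]^3[PO₄³⁻]^2 = (3s)^3(5.02×10⁻²)^2
(3s)^3 = 4.43×10⁻²⁴ / (5.02×10⁻²)^2 = 1.76×10⁻²¹
s = 4.02×10⁻⁸ M

4.02×10⁻⁸ M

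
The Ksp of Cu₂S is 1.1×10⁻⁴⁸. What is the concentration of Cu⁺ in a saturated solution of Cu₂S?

1.3×10⁻¹⁶ M

Cu₂S(s) ⇌ 2 Cu⁺(aq) + S²⁻(aq)
With molar solubility s: [Cu⁺] = 2s, [S²⁻] = s.
Ksp = [Cu⁺]^2[S²⁻] = (2s)^2 · s = 4s^3 = 1.1×10⁻⁴⁸
s = 6.5×10⁻¹⁷ M
[Cu⁺] = 2s = 1.3×10⁻¹⁶ M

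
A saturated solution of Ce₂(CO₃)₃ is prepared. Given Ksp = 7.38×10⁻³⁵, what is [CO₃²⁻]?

Ce₂(CO₃)₃(s) ⇌ 2 Ce³⁺(aq) + 3 CO₃²⁻(aq)
With molar solubility s: [Ce³⁺] = 2s, [CO₃²⁻] = 3s.
Ksp = [Ce³⁺]^2[CO₃²⁻]^3 = (2s)^2 · (3s)^3 = 108s^5 = 7.38×10⁻³⁵
s = 5.85×10⁻⁸ mol/L
[CO₃²⁻] = 3s = 1.75×10⁻⁷ mol/L

1.75×10⁻⁷ M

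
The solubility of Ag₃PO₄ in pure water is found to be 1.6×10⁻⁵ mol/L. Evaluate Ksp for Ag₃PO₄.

Ksp = 1.8×10⁻¹⁸

Ag₃PO₄(s) ⇌ 3 Ag⁺(aq) + PO₄³⁻(aq)
With molar solubility s: [Ag⁺] = 3s, [PO₄³⁻] = s.
Ksp = [Ag⁺]^3[PO₄³⁻] = (3s)^3 · s = 27s^4
Ksp = 27 × (1.6×10⁻⁵)^4 = 1.8×10⁻¹⁸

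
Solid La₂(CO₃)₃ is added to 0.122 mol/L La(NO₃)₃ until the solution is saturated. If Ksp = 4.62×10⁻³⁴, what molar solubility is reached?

1.05×10⁻¹¹ M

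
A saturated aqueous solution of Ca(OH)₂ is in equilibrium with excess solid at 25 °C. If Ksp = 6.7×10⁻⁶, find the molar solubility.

1.2×10⁻² M

Ca(OH)₂(s) ⇌ Ca²⁺(aq) + 2 OH⁻(aq)
For each mole of Ca(OH)₂ that dissolves per liter, [Ca²⁺] = s and [OH⁻] = 2s; let s denote this solubility.
Ksp = [Ca²⁺][OH⁻]^2 = s · (2s)^2 = 4s^3
4s^3 = 6.7×10⁻⁶  ⇒  s^3 = 1.7×10⁻⁶
Taking the 3rd root, s = 1.2×10⁻² M.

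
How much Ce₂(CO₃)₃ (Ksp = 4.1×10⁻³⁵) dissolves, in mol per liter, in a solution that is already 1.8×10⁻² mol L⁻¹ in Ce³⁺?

Ce₂(CO₃)₃(s) ⇌ 2 Ce³⁺(aq) + 3 CO₃²⁻(aq)
Ce³⁺ is already present at 1.8×10⁻² mol L⁻¹. If s mol/L of Ce₂(CO₃)₃ dissolves, [CO₃²⁻] = 3s while [Ce³⁺] ≈ 1.8×10⁻² mol L⁻¹.
Ksp = [Ce³⁺]^2[CO₃²⁻]^3 = (1.8×10⁻²)^2(3s)^3
(3s)^3 = 4.1×10⁻³⁵ / (1.8×10⁻²)^2 = 1.3×10⁻³¹
s = 1.7×10⁻¹¹ mol L⁻¹

1.7×10⁻¹¹ M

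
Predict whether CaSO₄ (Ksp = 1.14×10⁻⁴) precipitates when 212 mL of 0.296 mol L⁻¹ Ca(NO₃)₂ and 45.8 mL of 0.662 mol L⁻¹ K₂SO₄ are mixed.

Yes

Total volume after mixing = 212 + 45.8 = 257.8 mL.
[Ca²⁺] = (0.296)(212)/257.8 = 0.243 mol L⁻¹
[SO₄²⁻] = (0.662)(45.8)/257.8 = 0.118 mol L⁻¹
Q = [Ca²⁺][SO₄²⁻] = 2.86×10⁻²
Because Q > Ksp (2.86×10⁻² vs 1.14×10⁻⁴), a precipitate of CaSO₄ forms.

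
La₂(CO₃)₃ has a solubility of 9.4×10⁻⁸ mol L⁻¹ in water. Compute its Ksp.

La₂(CO₃)₃(s) ⇌ 2 La³⁺(aq) + 3 CO₃²⁻(aq)
Let s be the molar solubility. Then [La³⁺] = 2s and [CO₃²⁻] = 3s.
Ksp = [La³⁺]^2[CO₃²⁻]^3 = (2s)^2 · (3s)^3 = 108s^5
Ksp = 108 × (9.4×10⁻⁸)^5 = 7.9×10⁻³⁴

Ksp = 7.9×10⁻³⁴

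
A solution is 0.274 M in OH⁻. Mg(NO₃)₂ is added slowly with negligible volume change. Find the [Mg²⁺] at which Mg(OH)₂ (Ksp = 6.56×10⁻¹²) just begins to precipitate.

Precipitation begins when Q = Ksp.
Mg(OH)₂(s) ⇌ Mg²⁺(aq) + 2 OH⁻(aq)
Ksp = [Mg²⁺][OH⁻]^2 = [Mg²⁺](0.274)^2
[Mg²⁺] = 6.56×10⁻¹² / (0.274)^2 = 8.74×10⁻¹¹
[Mg²⁺] = 8.74×10⁻¹¹ M

8.74×10⁻¹¹ M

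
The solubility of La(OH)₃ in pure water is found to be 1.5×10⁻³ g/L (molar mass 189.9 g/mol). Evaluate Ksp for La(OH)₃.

Ksp = 1.1×10⁻¹⁹

Molar solubility s = (1.5×10⁻³ g/L) / (189.9 g/mol) = 7.899×10⁻⁶ mol/L
La(OH)₃(s) ⇌ La³⁺(aq) + 3 OH⁻(aq)
For each mole of La(OH)₃ that dissolves per liter, [La³⁺] = s and [OH⁻] = 3s; let s denote this solubility.
Ksp = [La³⁺][OH⁻]^3 = s · (3s)^3 = 27s^4
Ksp = 27 × (7.899×10⁻⁶)^4 = 1.1×10⁻¹⁹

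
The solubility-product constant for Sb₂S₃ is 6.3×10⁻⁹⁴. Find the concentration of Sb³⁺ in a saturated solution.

Sb₂S₃(s) ⇌ 2 Sb³⁺(aq) + 3 S²⁻(aq)
Let s be the molar solubility. Then [Sb³⁺] = 2s and [S²⁻] = 3s.
Ksp = [Sb³⁺]^2[S²⁻]^3 = (2s)^2 · (3s)^3 = 108s^5 = 6.3×10⁻⁹⁴
s = 9.0×10⁻²⁰ mol/L
[Sb³⁺] = 2s = 1.8×10⁻¹⁹ mol/L

1.8×10⁻¹⁹ M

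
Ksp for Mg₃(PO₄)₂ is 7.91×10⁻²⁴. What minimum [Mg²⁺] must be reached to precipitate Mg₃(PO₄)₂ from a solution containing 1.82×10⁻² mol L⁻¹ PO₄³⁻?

Precipitation begins when Q = Ksp.
Mg₃(PO₄)₂(s) ⇌ 3 Mg²⁺(aq) + 2 PO₄³⁻(aq)
Ksp = [Mg²⁺]^3[PO₄³⁻]^2 = [Mg²⁺]^3(1.82×10⁻²)^2
[Mg²⁺]^3 = 7.91×10⁻²⁴ / (1.82×10⁻²)^2 = 2.39×10⁻²⁰
[Mg²⁺] = 2.88×10⁻⁷ mol L⁻¹

2.88×10⁻⁷ M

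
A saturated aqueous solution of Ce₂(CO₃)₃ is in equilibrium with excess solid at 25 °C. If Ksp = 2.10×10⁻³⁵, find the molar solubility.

Ce₂(CO₃)₃(s) ⇌ 2 Ce³⁺(aq) + 3 CO₃²⁻(aq)
If s mol/L of Ce₂(CO₃)₃ dissolves, [Ce³⁺] = 2s and [CO₃²⁻] = 3s.
Ksp = [Ce³⁺]^2[CO₃²⁻]^3 = (2s)^2 · (3s)^3 = 108s^5
108s^5 = 2.10×10⁻³⁵  ⇒  s^5 = 1.94×10⁻³⁷
Taking the 5th root, s = 4.55×10⁻⁸ mol L⁻¹.

4.55×10⁻⁸ M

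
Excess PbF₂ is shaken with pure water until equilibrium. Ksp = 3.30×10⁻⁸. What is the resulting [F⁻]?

4.04×10⁻³ M

PbF₂(s) ⇌ Pb²⁺(aq) + 2 F⁻(aq)
Let s be the molar solubility. Then [Pb²⁺] = s and [F⁻] = 2s.
Ksp = [Pb²⁺][F⁻]^2 = s · (2s)^2 = 4s^3 = 3.30×10⁻⁸
s = 2.02×10⁻³ mol L⁻¹
[F⁻] = 2s = 4.04×10⁻³ mol L⁻¹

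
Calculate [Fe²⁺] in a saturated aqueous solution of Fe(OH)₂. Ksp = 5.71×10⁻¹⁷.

2.43×10⁻⁶ M

Fe(OH)₂(s) ⇌ Fe²⁺(aq) + 2 OH⁻(aq)
For each mole of Fe(OH)₂ that dissolves per liter, [Fe²⁺] = s and [OH⁻] = 2s; let s denote this solubility.
Ksp = [Fe²⁺][OH⁻]^2 = s · (2s)^2 = 4s^3 = 5.71×10⁻¹⁷
s = 2.43×10⁻⁶ M
[Fe²⁺] = s = 2.43×10⁻⁶ M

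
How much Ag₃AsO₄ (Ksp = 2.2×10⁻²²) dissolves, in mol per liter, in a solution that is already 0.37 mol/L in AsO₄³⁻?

2.8×10⁻⁸ M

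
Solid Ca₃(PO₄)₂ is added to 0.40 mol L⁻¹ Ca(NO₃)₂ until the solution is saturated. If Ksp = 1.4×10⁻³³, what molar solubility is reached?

Ca₃(PO₄)₂(s) ⇌ 3 Ca²⁺(aq) + 2 PO₄³⁻(aq)
Let s be the solubility of Ca₃(PO₄)₂ here. The common ion gives [Ca²⁺] ≈ 0.40 mol L⁻¹, and [PO₄³⁻] = 2s.
Ksp = [Ca²⁺]^3[PO₄³⁻]^2 = (0.40)^3(2s)^2
(2s)^2 = 1.4×10⁻³³ / (0.40)^3 = 2.2×10⁻³²
s = 7.4×10⁻¹⁷ mol L⁻¹

7.4×10⁻¹⁷ M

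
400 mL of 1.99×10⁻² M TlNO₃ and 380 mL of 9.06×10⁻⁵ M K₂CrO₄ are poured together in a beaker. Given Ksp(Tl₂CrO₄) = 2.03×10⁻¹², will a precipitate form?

The combined volume is 780 mL.
[Tl⁺] = (1.99×10⁻²)(400)/780 = 1.02×10⁻² M
[CrO₄²⁻] = (9.06×10⁻⁵)(380)/780 = 4.41×10⁻⁵ M
Q = [Tl⁺]^2[CrO₄²⁻] = 4.60×10⁻⁹
Q = 4.60×10⁻⁹ > Ksp = 2.03×10⁻¹², so the solution is supersaturated and Tl₂CrO₄ precipitates.

Yes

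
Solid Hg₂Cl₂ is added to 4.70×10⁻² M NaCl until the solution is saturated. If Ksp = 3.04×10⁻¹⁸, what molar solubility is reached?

Hg₂Cl₂(s) ⇌ Hg₂²⁺(aq) + 2 Cl⁻(aq)
Let s be the solubility of Hg₂Cl₂ here. The common ion gives [Cl⁻] ≈ 4.70×10⁻² M, and [Hg₂²⁺] = s.
Ksp = [Hg₂²⁺][Cl⁻]^2 = s(4.70×10⁻²)^2
s = 3.04×10⁻¹⁸ / (4.70×10⁻²)^2 = 1.38×10⁻¹⁵
s = 1.38×10⁻¹⁵ M

1.38×10⁻¹⁵ M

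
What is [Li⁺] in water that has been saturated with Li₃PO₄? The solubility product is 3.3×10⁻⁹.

1.0×10⁻² M

Li₃PO₄(s) ⇌ 3 Li⁺(aq) + PO₄³⁻(aq)
Let s be the molar solubility. Then [Li⁺] = 3s and [PO₄³⁻] = s.
Ksp = [Li⁺]^3[PO₄³⁻] = (3s)^3 · s = 27s^4 = 3.3×10⁻⁹
s = 3.3×10⁻³ M
[Li⁺] = 3s = 1.0×10⁻² M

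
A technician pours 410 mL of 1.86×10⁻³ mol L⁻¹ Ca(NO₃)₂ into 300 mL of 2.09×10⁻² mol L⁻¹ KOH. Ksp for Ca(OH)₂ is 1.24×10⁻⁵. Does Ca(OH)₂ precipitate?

No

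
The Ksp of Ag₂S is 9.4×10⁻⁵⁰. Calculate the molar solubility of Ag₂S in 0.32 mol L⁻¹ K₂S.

2.7×10⁻²⁵ M

Ag₂S(s) ⇌ 2 Ag⁺(aq) + S²⁻(aq)
Let s be the solubility of Ag₂S here. The common ion gives [S²⁻] ≈ 0.32 mol L⁻¹, and [Ag⁺] = 2s.
Ksp = [Ag⁺]^2[S²⁻] = (2s)^2(0.32)
(2s)^2 = 9.4×10⁻⁵⁰ / (0.32) = 2.9×10⁻⁴⁹
s = 2.7×10⁻²⁵ mol L⁻¹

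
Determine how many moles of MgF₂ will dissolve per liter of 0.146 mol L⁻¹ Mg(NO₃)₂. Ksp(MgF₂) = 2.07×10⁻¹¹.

5.95×10⁻⁶ M

MgF₂(s) ⇌ Mg²⁺(aq) + 2 F⁻(aq)
The solution already contains Mg²⁺ at 0.146 mol L⁻¹. Let s be the molar solubility of MgF₂.
[Mg²⁺] ≈ 0.146 mol L⁻¹ (common ion dominates); [F⁻] = 2s.
Ksp = [Mg²⁺][F⁻]^2 = (0.146)(2s)^2
(2s)^2 = 2.07×10⁻¹¹ / (0.146) = 1.42×10⁻¹⁰
s = 5.95×10⁻⁶ mol L⁻¹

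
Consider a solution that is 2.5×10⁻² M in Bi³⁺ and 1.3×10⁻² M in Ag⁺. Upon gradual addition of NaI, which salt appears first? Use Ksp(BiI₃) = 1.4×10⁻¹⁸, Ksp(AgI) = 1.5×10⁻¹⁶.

AgI

The threshold for precipitation is Q = Ksp.
For BiI₃: [I⁻] = (Ksp/[Bi³⁺])^(1/3) = 3.8×10⁻⁶ M
For AgI: [I⁻] = (Ksp/[Ag⁺]) = 1.2×10⁻¹⁴ M
Since AgI needs less I⁻ to reach saturation, it precipitates first.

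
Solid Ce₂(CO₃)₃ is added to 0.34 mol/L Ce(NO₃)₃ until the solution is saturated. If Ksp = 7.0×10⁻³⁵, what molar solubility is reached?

Ce₂(CO₃)₃(s) ⇌ 2 Ce³⁺(aq) + 3 CO₃²⁻(aq)
Ce³⁺ is already present at 0.34 mol/L. If s mol/L of Ce₂(CO₃)₃ dissolves, [CO₃²⁻] = 3s while [Ce³⁺] ≈ 0.34 mol/L.
Ksp = [Ce³⁺]^2[CO₃²⁻]^3 = (0.34)^2(3s)^3
(3s)^3 = 7.0×10⁻³⁵ / (0.34)^2 = 6.1×10⁻³⁴
s = 2.8×10⁻¹² mol/L

2.8×10⁻¹² M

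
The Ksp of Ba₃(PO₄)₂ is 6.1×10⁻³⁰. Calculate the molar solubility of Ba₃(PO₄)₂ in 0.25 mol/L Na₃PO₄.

Ba₃(PO₄)₂(s) ⇌ 3 Ba²⁺(aq) + 2 PO₄³⁻(aq)
With PO₄³⁻ already at 0.25 mol/L and s small, take [PO₄³⁻] ≈ 0.25 mol/L and [Ba²⁺] = 3s.
Ksp = [Ba²⁺]^3[PO₄³⁻]^2 = (3s)^3(0.25)^2
(3s)^3 = 6.1×10⁻³⁰ / (0.25)^2 = 9.8×10⁻²⁹
s = 1.5×10⁻¹⁰ mol/L

1.5×10⁻¹⁰ M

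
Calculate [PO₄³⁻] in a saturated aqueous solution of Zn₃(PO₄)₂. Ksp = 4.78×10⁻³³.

2.69×10⁻⁷ M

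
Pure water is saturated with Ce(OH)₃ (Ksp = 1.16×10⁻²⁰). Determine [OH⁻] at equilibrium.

Ce(OH)₃(s) ⇌ Ce³⁺(aq) + 3 OH⁻(aq)
With molar solubility s: [Ce³⁺] = s, [OH⁻] = 3s.
Ksp = [Ce³⁺][OH⁻]^3 = s · (3s)^3 = 27s^4 = 1.16×10⁻²⁰
s = 4.55×10⁻⁶ mol L⁻¹
[OH⁻] = 3s = 1.37×10⁻⁵ mol L⁻¹

1.37×10⁻⁵ M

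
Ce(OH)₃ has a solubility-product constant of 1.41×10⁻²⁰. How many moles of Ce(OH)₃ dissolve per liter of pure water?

4.78×10⁻⁶ M

Ce(OH)₃(s) ⇌ Ce³⁺(aq) + 3 OH⁻(aq)
If s mol/L of Ce(OH)₃ dissolves, [Ce³⁺] = s and [OH⁻] = 3s.
Ksp = [Ce³⁺][OH⁻]^3 = s · (3s)^3 = 27s^4
27s^4 = 1.41×10⁻²⁰  ⇒  s^4 = 5.22×10⁻²²
s = 4.78×10⁻⁶ mol L⁻¹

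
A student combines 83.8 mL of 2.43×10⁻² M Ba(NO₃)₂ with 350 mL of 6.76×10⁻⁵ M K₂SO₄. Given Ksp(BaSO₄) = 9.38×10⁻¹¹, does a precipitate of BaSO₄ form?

The combined volume is 433.8 mL.
[Ba²⁺] = (2.43×10⁻²)(83.8)/433.8 = 4.69×10⁻³ M
[SO₄²⁻] = (6.76×10⁻⁵)(350)/433.8 = 5.45×10⁻⁵ M
Q = [Ba²⁺][SO₄²⁻] = 2.56×10⁻⁷
Because Q > Ksp (2.56×10⁻⁷ vs 9.38×10⁻¹¹), a precipitate of BaSO₄ forms.

Yes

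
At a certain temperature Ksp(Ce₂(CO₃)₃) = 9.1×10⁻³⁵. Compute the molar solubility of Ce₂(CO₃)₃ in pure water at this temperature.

6.1×10⁻⁸ M

Ce₂(CO₃)₃(s) ⇌ 2 Ce³⁺(aq) + 3 CO₃²⁻(aq)
Let s be the molar solubility. Then [Ce³⁺] = 2s and [CO₃²⁻] = 3s.
Ksp = [Ce³⁺]^2[CO₃²⁻]^3 = (2s)^2 · (3s)^3 = 108s^5
108s^5 = 9.1×10⁻³⁵  ⇒  s^5 = 8.4×10⁻³⁷
Taking the 5th root, s = 6.1×10⁻⁸ mol L⁻¹.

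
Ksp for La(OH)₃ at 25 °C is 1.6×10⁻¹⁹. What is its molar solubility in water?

8.8×10⁻⁶ M

La(OH)₃(s) ⇌ La³⁺(aq) + 3 OH⁻(aq)
If s mol/L of La(OH)₃ dissolves, [La³⁺] = s and [OH⁻] = 3s.
Ksp = [La³⁺][OH⁻]^3 = s · (3s)^3 = 27s^4
27s^4 = 1.6×10⁻¹⁹  ⇒  s^4 = 5.9×10⁻²¹
Taking the 4th root, s = 8.8×10⁻⁶ mol L⁻¹.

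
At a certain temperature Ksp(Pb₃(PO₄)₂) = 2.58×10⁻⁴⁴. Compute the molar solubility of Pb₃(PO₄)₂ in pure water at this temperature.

7.51×10⁻¹⁰ M

Pb₃(PO₄)₂(s) ⇌ 3 Pb²⁺(aq) + 2 PO₄³⁻(aq)
If s mol/L of Pb₃(PO₄)₂ dissolves, [Pb²⁺] = 3s and [PO₄³⁻] = 2s.
Ksp = [Pb²⁺]^3[PO₄³⁻]^2 = (3s)^3 · (2s)^2 = 108s^5
108s^5 = 2.58×10⁻⁴⁴  ⇒  s^5 = 2.39×10⁻⁴⁶
Taking the 5th root, s = 7.51×10⁻¹⁰ mol L⁻¹.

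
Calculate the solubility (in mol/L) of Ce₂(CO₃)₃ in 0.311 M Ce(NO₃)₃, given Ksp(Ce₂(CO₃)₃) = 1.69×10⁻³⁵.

1.86×10⁻¹² M

Ce₂(CO₃)₃(s) ⇌ 2 Ce³⁺(aq) + 3 CO₃²⁻(aq)
With Ce³⁺ already at 0.311 M and s small, take [Ce³⁺] ≈ 0.311 M and [CO₃²⁻] = 3s.
Ksp = [Ce³⁺]^2[CO₃²⁻]^3 = (0.311)^2(3s)^3
(3s)^3 = 1.69×10⁻³⁵ / (0.311)^2 = 1.75×10⁻³⁴
s = 1.86×10⁻¹² M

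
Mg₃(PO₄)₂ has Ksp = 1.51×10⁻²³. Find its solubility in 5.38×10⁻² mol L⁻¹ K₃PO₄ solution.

5.78×10⁻⁸ M

Mg₃(PO₄)₂(s) ⇌ 3 Mg²⁺(aq) + 2 PO₄³⁻(aq)
With PO₄³⁻ already at 5.38×10⁻² mol L⁻¹ and s small, take [PO₄³⁻] ≈ 5.38×10⁻² mol L⁻¹ and [Mg²⁺] = 3s.
Ksp = [Mg²⁺]^3[PO₄³⁻]^2 = (3s)^3(5.38×10⁻²)^2
(3s)^3 = 1.51×10⁻²³ / (5.38×10⁻²)^2 = 5.22×10⁻²¹
s = 5.78×10⁻⁸ mol L⁻¹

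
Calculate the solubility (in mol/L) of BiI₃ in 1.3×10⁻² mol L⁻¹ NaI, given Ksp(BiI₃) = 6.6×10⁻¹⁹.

3.0×10⁻¹³ M

BiI₃(s) ⇌ Bi³⁺(aq) + 3 I⁻(aq)
The solution already contains I⁻ at 1.3×10⁻² mol L⁻¹. Let s be the molar solubility of BiI₃.
[I⁻] ≈ 1.3×10⁻² mol L⁻¹ (common ion dominates); [Bi³⁺] = s.
Ksp = [Bi³⁺][I⁻]^3 = s(1.3×10⁻²)^3
s = 6.6×10⁻¹⁹ / (1.3×10⁻²)^3 = 3.0×10⁻¹³
s = 3.0×10⁻¹³ mol L⁻¹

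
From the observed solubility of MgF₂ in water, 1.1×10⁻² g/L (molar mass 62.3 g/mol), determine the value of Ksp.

Ksp = 2.2×10⁻¹¹

Convert to molarity: s = 1.1×10⁻² / 62.3 = 1.766×10⁻⁴ mol/L
MgF₂(s) ⇌ Mg²⁺(aq) + 2 F⁻(aq)
Call the molar solubility s, so that [Mg²⁺] = s and [F⁻] = 2s.
Ksp = [Mg²⁺][F⁻]^2 = s · (2s)^2 = 4s^3
Ksp = 4 × (1.766×10⁻⁴)^3 = 2.2×10⁻¹¹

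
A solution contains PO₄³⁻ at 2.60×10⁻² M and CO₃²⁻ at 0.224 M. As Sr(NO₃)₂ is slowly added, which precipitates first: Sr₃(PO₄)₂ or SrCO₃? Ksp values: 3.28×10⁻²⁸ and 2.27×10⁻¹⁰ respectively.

SrCO₃

Precipitation begins when Q = Ksp.
For Sr₃(PO₄)₂: [Sr²⁺] = (Ksp/[PO₄³⁻]^2)^(1/3) = 7.86×10⁻⁹ M
For SrCO₃: [Sr²⁺] = (Ksp/[CO₃²⁻]) = 1.01×10⁻⁹ M
Since SrCO₃ needs less Sr²⁺ to reach saturation, it precipitates first.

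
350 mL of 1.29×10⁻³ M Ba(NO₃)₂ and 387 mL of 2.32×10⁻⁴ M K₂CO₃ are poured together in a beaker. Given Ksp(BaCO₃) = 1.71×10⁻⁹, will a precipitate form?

Yes

The combined volume is 737 mL.
[Ba²⁺] = (1.29×10⁻³)(350)/737 = 6.13×10⁻⁴ M
[CO₃²⁻] = (2.32×10⁻⁴)(387)/737 = 1.22×10⁻⁴ M
Q = [Ba²⁺][CO₃²⁻] = 7.46×10⁻⁸
Because Q > Ksp (7.46×10⁻⁸ vs 1.71×10⁻⁹), a precipitate of BaCO₃ forms.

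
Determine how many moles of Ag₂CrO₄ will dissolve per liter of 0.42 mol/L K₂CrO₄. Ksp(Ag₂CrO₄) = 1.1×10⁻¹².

8.1×10⁻⁷ M

Ag₂CrO₄(s) ⇌ 2 Ag⁺(aq) + CrO₄²⁻(aq)
CrO₄²⁻ is already present at 0.42 mol/L. If s mol/L of Ag₂CrO₄ dissolves, [Ag⁺] = 2s while [CrO₄²⁻] ≈ 0.42 mol/L.
Ksp = [Ag⁺]^2[CrO₄²⁻] = (2s)^2(0.42)
(2s)^2 = 1.1×10⁻¹² / (0.42) = 2.6×10⁻¹²
s = 8.1×10⁻⁷ mol/L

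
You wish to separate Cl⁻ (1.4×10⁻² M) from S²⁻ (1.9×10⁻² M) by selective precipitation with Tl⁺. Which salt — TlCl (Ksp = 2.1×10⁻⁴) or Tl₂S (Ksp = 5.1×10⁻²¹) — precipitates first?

Tl₂S

The threshold for precipitation is Q = Ksp.
For TlCl: [Tl⁺] = (Ksp/[Cl⁻]) = 1.5×10⁻² M
For Tl₂S: [Tl⁺] = (Ksp/[S²⁻])^(1/2) = 5.2×10⁻¹⁰ M
The smaller threshold [Tl⁺] is reached first, so Tl₂S precipitates first.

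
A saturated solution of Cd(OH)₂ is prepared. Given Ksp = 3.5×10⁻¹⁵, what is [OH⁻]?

Cd(OH)₂(s) ⇌ Cd²⁺(aq) + 2 OH⁻(aq)
Let s be the molar solubility. Then [Cd²⁺] = s and [OH⁻] = 2s.
Ksp = [Cd²⁺][OH⁻]^2 = s · (2s)^2 = 4s^3 = 3.5×10⁻¹⁵
s = 9.6×10⁻⁶ mol/L
[OH⁻] = 2s = 1.9×10⁻⁵ mol/L

1.9×10⁻⁵ M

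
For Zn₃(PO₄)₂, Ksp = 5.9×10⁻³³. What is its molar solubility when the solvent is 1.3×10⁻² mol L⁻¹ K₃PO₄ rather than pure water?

Zn₃(PO₄)₂(s) ⇌ 3 Zn²⁺(aq) + 2 PO₄³⁻(aq)
The solution already contains PO₄³⁻ at 1.3×10⁻² mol L⁻¹. Let s be the molar solubility of Zn₃(PO₄)₂.
[PO₄³⁻] ≈ 1.3×10⁻² mol L⁻¹ (common ion dominates); [Zn²⁺] = 3s.
Ksp = [Zn²⁺]^3[PO₄³⁻]^2 = (3s)^3(1.3×10⁻²)^2
(3s)^3 = 5.9×10⁻³³ / (1.3×10⁻²)^2 = 3.5×10⁻²⁹
s = 1.1×10⁻¹⁰ mol L⁻¹

1.1×10⁻¹⁰ M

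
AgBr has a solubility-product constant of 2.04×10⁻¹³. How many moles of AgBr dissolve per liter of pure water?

AgBr(s) ⇌ Ag⁺(aq) + Br⁻(aq)
With molar solubility s: [Ag⁺] = s, [Br⁻] = s.
Ksp = [Ag⁺][Br⁻] = s · s = s^2
s^2 = 2.04×10⁻¹³
Taking the 2nd root, s = 4.52×10⁻⁷ mol L⁻¹.

4.52×10⁻⁷ M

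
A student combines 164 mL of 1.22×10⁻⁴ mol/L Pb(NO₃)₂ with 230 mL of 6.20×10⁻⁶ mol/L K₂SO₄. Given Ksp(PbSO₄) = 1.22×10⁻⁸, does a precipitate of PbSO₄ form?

No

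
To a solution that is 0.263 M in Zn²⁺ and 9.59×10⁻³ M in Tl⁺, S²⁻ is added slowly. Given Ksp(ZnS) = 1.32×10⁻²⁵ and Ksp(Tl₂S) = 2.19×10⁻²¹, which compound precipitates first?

The threshold for precipitation is Q = Ksp.
For ZnS: [S²⁻] = (Ksp/[Zn²⁺]) = 5.02×10⁻²⁵ M
For Tl₂S: [S²⁻] = (Ksp/[Tl⁺]^2) = 2.38×10⁻¹⁷ M
ZnS requires the lower [S²⁻], so it precipitates first.

ZnS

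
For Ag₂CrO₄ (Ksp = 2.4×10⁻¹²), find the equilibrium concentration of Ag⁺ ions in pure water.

Ag₂CrO₄(s) ⇌ 2 Ag⁺(aq) + CrO₄²⁻(aq)
With molar solubility s: [Ag⁺] = 2s, [CrO₄²⁻] = s.
Ksp = [Ag⁺]^2[CrO₄²⁻] = (2s)^2 · s = 4s^3 = 2.4×10⁻¹²
s = 8.4×10⁻⁵ M
[Ag⁺] = 2s = 1.7×10⁻⁴ M

1.7×10⁻⁴ M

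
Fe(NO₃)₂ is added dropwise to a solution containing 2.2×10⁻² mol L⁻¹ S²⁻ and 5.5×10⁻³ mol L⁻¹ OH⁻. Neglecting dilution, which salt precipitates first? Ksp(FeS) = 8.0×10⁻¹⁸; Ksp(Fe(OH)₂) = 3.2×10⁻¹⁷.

FeS

Precipitation of each salt begins when its ion product equals Ksp.
For FeS: [Fe²⁺] = (Ksp/[S²⁻]) = 3.6×10⁻¹⁶ mol L⁻¹
For Fe(OH)₂: [Fe²⁺] = (Ksp/[OH⁻]^2) = 1.1×10⁻¹² mol L⁻¹
Since FeS needs less Fe²⁺ to reach saturation, it precipitates first.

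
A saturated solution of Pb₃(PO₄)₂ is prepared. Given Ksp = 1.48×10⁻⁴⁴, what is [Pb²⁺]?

2.02×10⁻⁹ M

Pb₃(PO₄)₂(s) ⇌ 3 Pb²⁺(aq) + 2 PO₄³⁻(aq)
If s mol/L of Pb₃(PO₄)₂ dissolves, [Pb²⁺] = 3s and [PO₄³⁻] = 2s.
Ksp = [Pb²⁺]^3[PO₄³⁻]^2 = (3s)^3 · (2s)^2 = 108s^5 = 1.48×10⁻⁴⁴
s = 6.72×10⁻¹⁰ mol/L
[Pb²⁺] = 3s = 2.02×10⁻⁹ mol/L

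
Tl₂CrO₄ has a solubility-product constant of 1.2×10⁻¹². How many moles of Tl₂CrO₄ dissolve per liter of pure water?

6.7×10⁻⁵ M

Tl₂CrO₄(s) ⇌ 2 Tl⁺(aq) + CrO₄²⁻(aq)
If s mol/L of Tl₂CrO₄ dissolves, [Tl⁺] = 2s and [CrO₄²⁻] = s.
Ksp = [Tl⁺]^2[CrO₄²⁻] = (2s)^2 · s = 4s^3
4s^3 = 1.2×10⁻¹²  ⇒  s^3 = 3.0×10⁻¹³
s = (3.0×10⁻¹³)^(1/3) = 6.7×10⁻⁵ mol L⁻¹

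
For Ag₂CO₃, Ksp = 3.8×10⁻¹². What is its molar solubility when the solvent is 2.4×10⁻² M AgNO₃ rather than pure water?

6.6×10⁻⁹ M

Ag₂CO₃(s) ⇌ 2 Ag⁺(aq) + CO₃²⁻(aq)
Ag⁺ is already present at 2.4×10⁻² M. If s mol/L of Ag₂CO₃ dissolves, [CO₃²⁻] = s while [Ag⁺] ≈ 2.4×10⁻² M.
Ksp = [Ag⁺]^2[CO₃²⁻] = (2.4×10⁻²)^2s
s = 3.8×10⁻¹² / (2.4×10⁻²)^2 = 6.6×10⁻⁹
s = 6.6×10⁻⁹ M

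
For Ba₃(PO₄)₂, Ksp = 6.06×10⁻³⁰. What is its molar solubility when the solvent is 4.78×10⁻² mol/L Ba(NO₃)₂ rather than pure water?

Ba₃(PO₄)₂(s) ⇌ 3 Ba²⁺(aq) + 2 PO₄³⁻(aq)
Let s be the solubility of Ba₃(PO₄)₂ here. The common ion gives [Ba²⁺] ≈ 4.78×10⁻² mol/L, and [PO₄³⁻] = 2s.
Ksp = [Ba²⁺]^3[PO₄³⁻]^2 = (4.78×10⁻²)^3(2s)^2
(2s)^2 = 6.06×10⁻³⁰ / (4.78×10⁻²)^3 = 5.55×10⁻²⁶
s = 1.18×10⁻¹³ mol/L

1.18×10⁻¹³ M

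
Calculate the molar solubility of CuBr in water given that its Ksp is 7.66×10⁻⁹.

CuBr(s) ⇌ Cu⁺(aq) + Br⁻(aq)
With molar solubility s: [Cu⁺] = s, [Br⁻] = s.
Ksp = [Cu⁺][Br⁻] = s · s = s^2
s^2 = 7.66×10⁻⁹
s = (7.66×10⁻⁹)^(1/2) = 8.75×10⁻⁵ mol L⁻¹

8.75×10⁻⁵ M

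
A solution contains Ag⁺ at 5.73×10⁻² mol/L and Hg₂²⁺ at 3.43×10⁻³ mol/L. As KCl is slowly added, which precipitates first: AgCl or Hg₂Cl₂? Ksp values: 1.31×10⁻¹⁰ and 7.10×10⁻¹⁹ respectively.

AgCl

Precipitation of each salt begins when its ion product equals Ksp.
For AgCl: [Cl⁻] = (Ksp/[Ag⁺]) = 2.29×10⁻⁹ mol/L
For Hg₂Cl₂: [Cl⁻] = (Ksp/[Hg₂²⁺])^(1/2) = 1.44×10⁻⁸ mol/L
AgCl requires the lower [Cl⁻], so it precipitates first.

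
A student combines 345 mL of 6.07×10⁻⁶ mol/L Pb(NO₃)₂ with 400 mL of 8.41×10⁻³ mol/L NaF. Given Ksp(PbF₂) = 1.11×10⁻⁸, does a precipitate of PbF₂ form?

Total volume after mixing = 345 + 400 = 745 mL.
[Pb²⁺] = (6.07×10⁻⁶)(345)/745 = 2.81×10⁻⁶ mol/L
[F⁻] = (8.41×10⁻³)(400)/745 = 4.52×10⁻³ mol/L
Q = [Pb²⁺][F⁻]^2 = 5.73×10⁻¹¹
Q < Ksp (5.73×10⁻¹¹ vs 1.11×10⁻⁸); the solution remains unsaturated and no precipitate forms.

No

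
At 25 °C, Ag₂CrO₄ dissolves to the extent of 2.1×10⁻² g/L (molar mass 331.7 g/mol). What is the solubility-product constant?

Molar solubility s = (2.1×10⁻² g/L) / (331.7 g/mol) = 6.331×10⁻⁵ mol/L
Ag₂CrO₄(s) ⇌ 2 Ag⁺(aq) + CrO₄²⁻(aq)
For each mole of Ag₂CrO₄ that dissolves per liter, [Ag⁺] = 2s and [CrO₄²⁻] = s; let s denote this solubility.
Ksp = [Ag⁺]^2[CrO₄²⁻] = (2s)^2 · s = 4s^3
Ksp = 4 × (6.331×10⁻⁵)^3 = 1.0×10⁻¹²

Ksp = 1.0×10⁻¹²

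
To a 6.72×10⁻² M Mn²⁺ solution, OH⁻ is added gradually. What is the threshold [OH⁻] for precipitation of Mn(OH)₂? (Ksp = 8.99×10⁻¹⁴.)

Precipitation begins when Q = Ksp.
Mn(OH)₂(s) ⇌ Mn²⁺(aq) + 2 OH⁻(aq)
Ksp = [Mn²⁺][OH⁻]^2 = [OH⁻]^2(6.72×10⁻²)
[OH⁻]^2 = 8.99×10⁻¹⁴ / (6.72×10⁻²) = 1.34×10⁻¹²
[OH⁻] = 1.16×10⁻⁶ M

1.16×10⁻⁶ M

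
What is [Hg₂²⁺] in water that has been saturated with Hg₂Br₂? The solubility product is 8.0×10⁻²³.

2.7×10⁻⁸ M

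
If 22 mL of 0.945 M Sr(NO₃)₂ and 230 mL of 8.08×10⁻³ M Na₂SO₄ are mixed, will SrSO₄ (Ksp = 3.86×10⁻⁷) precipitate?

Yes

The combined volume is 252 mL.
[Sr²⁺] = (0.945)(22)/252 = 8.25×10⁻² M
[SO₄²⁻] = (8.08×10⁻³)(230)/252 = 7.37×10⁻³ M
Q = [Sr²⁺][SO₄²⁻] = 6.08×10⁻⁴
Because Q > Ksp (6.08×10⁻⁴ vs 3.86×10⁻⁷), a precipitate of SrSO₄ forms.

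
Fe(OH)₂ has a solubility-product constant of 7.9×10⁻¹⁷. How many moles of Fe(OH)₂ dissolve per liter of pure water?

Fe(OH)₂(s) ⇌ Fe²⁺(aq) + 2 OH⁻(aq)
With molar solubility s: [Fe²⁺] = s, [OH⁻] = 2s.
Ksp = [Fe²⁺][OH⁻]^2 = s · (2s)^2 = 4s^3
4s^3 = 7.9×10⁻¹⁷  ⇒  s^3 = 2.0×10⁻¹⁷
Taking the 3rd root, s = 2.7×10⁻⁶ mol/L.

2.7×10⁻⁶ M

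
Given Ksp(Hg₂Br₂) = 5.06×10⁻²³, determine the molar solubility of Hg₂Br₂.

Hg₂Br₂(s) ⇌ Hg₂²⁺(aq) + 2 Br⁻(aq)
Call the molar solubility s, so that [Hg₂²⁺] = s and [Br⁻] = 2s.
Ksp = [Hg₂²⁺][Br⁻]^2 = s · (2s)^2 = 4s^3
4s^3 = 5.06×10⁻²³  ⇒  s^3 = 1.27×10⁻²³
s = (1.27×10⁻²³)^(1/3) = 2.33×10⁻⁸ mol L⁻¹

2.33×10⁻⁸ M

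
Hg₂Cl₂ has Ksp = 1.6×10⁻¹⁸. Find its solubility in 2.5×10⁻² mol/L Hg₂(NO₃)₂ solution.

4.0×10⁻⁹ M

Hg₂Cl₂(s) ⇌ Hg₂²⁺(aq) + 2 Cl⁻(aq)
The solution already contains Hg₂²⁺ at 2.5×10⁻² mol/L. Let s be the molar solubility of Hg₂Cl₂.
[Hg₂²⁺] ≈ 2.5×10⁻² mol/L (common ion dominates); [Cl⁻] = 2s.
Ksp = [Hg₂²⁺][Cl⁻]^2 = (2.5×10⁻²)(2s)^2
(2s)^2 = 1.6×10⁻¹⁸ / (2.5×10⁻²) = 6.4×10⁻¹⁷
s = 4.0×10⁻⁹ mol/L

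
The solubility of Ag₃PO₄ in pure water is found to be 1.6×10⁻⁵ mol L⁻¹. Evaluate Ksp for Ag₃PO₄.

Ksp = 1.8×10⁻¹⁸

Ag₃PO₄(s) ⇌ 3 Ag⁺(aq) + PO₄³⁻(aq)
If s mol/L of Ag₃PO₄ dissolves, [Ag⁺] = 3s and [PO₄³⁻] = s.
Ksp = [Ag⁺]^3[PO₄³⁻] = (3s)^3 · s = 27s^4
Ksp = 27 × (1.6×10⁻⁵)^4 = 1.8×10⁻¹⁸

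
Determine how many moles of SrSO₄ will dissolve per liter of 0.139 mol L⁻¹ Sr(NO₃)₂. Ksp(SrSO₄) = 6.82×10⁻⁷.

4.91×10⁻⁶ M

SrSO₄(s) ⇌ Sr²⁺(aq) + SO₄²⁻(aq)
Let s be the solubility of SrSO₄ here. The common ion gives [Sr²⁺] ≈ 0.139 mol L⁻¹, and [SO₄²⁻] = s.
Ksp = [Sr²⁺][SO₄²⁻] = (0.139)s
s = 6.82×10⁻⁷ / (0.139) = 4.91×10⁻⁶
s = 4.91×10⁻⁶ mol L⁻¹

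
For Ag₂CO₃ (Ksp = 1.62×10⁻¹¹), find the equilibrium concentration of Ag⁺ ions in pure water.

3.19×10⁻⁴ M

Ag₂CO₃(s) ⇌ 2 Ag⁺(aq) + CO₃²⁻(aq)
With molar solubility s: [Ag⁺] = 2s, [CO₃²⁻] = s.
Ksp = [Ag⁺]^2[CO₃²⁻] = (2s)^2 · s = 4s^3 = 1.62×10⁻¹¹
s = 1.59×10⁻⁴ M
[Ag⁺] = 2s = 3.19×10⁻⁴ M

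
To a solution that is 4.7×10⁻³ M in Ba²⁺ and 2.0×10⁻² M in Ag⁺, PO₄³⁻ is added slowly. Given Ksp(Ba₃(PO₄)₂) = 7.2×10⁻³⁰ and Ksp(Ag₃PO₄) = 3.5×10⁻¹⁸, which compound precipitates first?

Each salt precipitates once Q = Ksp for that salt.
For Ba₃(PO₄)₂: [PO₄³⁻] = (Ksp/[Ba²⁺]^3)^(1/2) = 8.3×10⁻¹² M
For Ag₃PO₄: [PO₄³⁻] = (Ksp/[Ag⁺]^3) = 4.4×10⁻¹³ M
Ag₃PO₄ requires the lower [PO₄³⁻], so it precipitates first.

Ag₃PO₄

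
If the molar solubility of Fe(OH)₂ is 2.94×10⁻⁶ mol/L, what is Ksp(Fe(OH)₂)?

Fe(OH)₂(s) ⇌ Fe²⁺(aq) + 2 OH⁻(aq)
For each mole of Fe(OH)₂ that dissolves per liter, [Fe²⁺] = s and [OH⁻] = 2s; let s denote this solubility.
Ksp = [Fe²⁺][OH⁻]^2 = s · (2s)^2 = 4s^3
Ksp = 4 × (2.94×10⁻⁶)^3 = 1.02×10⁻¹⁶

Ksp = 1.02×10⁻¹⁶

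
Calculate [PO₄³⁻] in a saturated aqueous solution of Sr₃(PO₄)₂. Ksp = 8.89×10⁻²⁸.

3.05×10⁻⁶ M

Sr₃(PO₄)₂(s) ⇌ 3 Sr²⁺(aq) + 2 PO₄³⁻(aq)
If s mol/L of Sr₃(PO₄)₂ dissolves, [Sr²⁺] = 3s and [PO₄³⁻] = 2s.
Ksp = [Sr²⁺]^3[PO₄³⁻]^2 = (3s)^3 · (2s)^2 = 108s^5 = 8.89×10⁻²⁸
s = 1.52×10⁻⁶ M
[PO₄³⁻] = 2s = 3.05×10⁻⁶ M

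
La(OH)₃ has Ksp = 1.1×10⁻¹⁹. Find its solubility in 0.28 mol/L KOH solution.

5.0×10⁻¹⁸ M

La(OH)₃(s) ⇌ La³⁺(aq) + 3 OH⁻(aq)
Let s be the solubility of La(OH)₃ here. The common ion gives [OH⁻] ≈ 0.28 mol/L, and [La³⁺] = s.
Ksp = [La³⁺][OH⁻]^3 = s(0.28)^3
s = 1.1×10⁻¹⁹ / (0.28)^3 = 5.0×10⁻¹⁸
s = 5.0×10⁻¹⁸ mol/L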